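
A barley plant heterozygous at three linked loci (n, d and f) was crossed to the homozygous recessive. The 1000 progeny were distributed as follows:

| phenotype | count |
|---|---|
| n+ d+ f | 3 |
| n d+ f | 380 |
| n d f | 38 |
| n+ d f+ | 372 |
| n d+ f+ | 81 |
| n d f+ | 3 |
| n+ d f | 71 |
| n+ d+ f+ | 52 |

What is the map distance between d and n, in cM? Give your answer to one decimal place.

9.6 cM

The two most frequent reciprocal classes, n d+ f and n+ d f+, are the parental types, so the F1 was n d+ f / n+ d f+.
The two rarest classes, n+ d+ f and n d f+, are the double crossovers. Comparing them with the parentals, only the n allele has switched, so n is the middle locus and the order is f – n – d.
Crossovers in the n–d interval produce the single-crossover classes n d f and n+ d+ f+ (38 + 52 = 90) plus the double crossovers (6).
RF(n–d) = (90 + 6) / 1000 = 96/1000 = 0.0960 → 9.6 cM.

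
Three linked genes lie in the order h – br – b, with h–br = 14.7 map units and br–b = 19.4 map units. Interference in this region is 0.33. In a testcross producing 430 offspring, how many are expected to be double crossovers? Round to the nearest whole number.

Map distances give recombination frequencies of 0.147 and 0.194 for the two intervals.
With interference 0.33 (so coincidence = 0.67), expected double-crossover frequency = 0.147 × 0.194 × 0.67 = 0.01911.
Expected number = 0.01911 × 430 = 8.22 ≈ 8.

8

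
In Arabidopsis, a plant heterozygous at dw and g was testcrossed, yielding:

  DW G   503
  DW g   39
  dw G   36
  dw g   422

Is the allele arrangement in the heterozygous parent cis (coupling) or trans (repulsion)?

The two most frequent classes are DW G (503) and dw g (422); these are the parental (non-recombinant) types.
So the F1 carried DW G on one chromosome and dw g on the other — the recessive alleles are on the same chromosome (cis / coupling).

cis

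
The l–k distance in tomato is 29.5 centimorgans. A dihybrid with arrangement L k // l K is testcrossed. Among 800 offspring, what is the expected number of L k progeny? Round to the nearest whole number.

282

A map distance of 29.5 centimorgans corresponds to a recombination frequency of 0.295.
The F1 is L k / l K, so L k is a parental gamete class with expected frequency (1 − r)/2 = 0.705/2 = 0.3525.
Expected number = 0.3525 × 800 = 282.00 ≈ 282.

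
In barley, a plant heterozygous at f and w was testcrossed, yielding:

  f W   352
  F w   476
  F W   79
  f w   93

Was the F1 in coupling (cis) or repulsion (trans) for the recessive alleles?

trans

The two most frequent classes are F w (476) and f W (352); these are the parental (non-recombinant) types.
So the F1 carried F w on one chromosome and f W on the other — the recessive alleles are on opposite chromosomes (trans / repulsion).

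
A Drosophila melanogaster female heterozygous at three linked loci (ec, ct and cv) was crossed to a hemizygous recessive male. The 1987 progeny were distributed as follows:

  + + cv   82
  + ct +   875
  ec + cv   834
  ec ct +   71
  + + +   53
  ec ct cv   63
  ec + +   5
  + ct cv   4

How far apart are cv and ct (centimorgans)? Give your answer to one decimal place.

6.3 centimorgans

The two most frequent reciprocal classes, + ct + and ec + cv, are the parental types, so the F1 was + ct + / ec + cv.
The two rarest classes, + ct cv and ec + +, are the double crossovers. Comparing them with the parentals, only the cv allele has switched, so cv is the middle locus and the order is ct – cv – ec.
Crossovers in the ct–cv interval produce the single-crossover classes + + + and ec ct cv (53 + 63 = 116) plus the double crossovers (9).
RF(ct–cv) = (116 + 9) / 1987 = 125/1987 = 0.0629 → 6.3 centimorgans.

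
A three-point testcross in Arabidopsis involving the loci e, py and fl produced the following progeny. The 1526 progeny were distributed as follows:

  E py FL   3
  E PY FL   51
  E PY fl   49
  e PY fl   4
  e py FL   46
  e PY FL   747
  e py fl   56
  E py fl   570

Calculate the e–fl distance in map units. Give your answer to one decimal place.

The two most frequent reciprocal classes, E py fl and e PY FL, are the parental types, so the F1 was E py fl / e PY FL.
The two rarest classes, E py FL and e PY fl, are the double crossovers. Comparing them with the parentals, only the fl allele has switched, so fl is the middle locus and the order is py – fl – e.
Crossovers in the fl–e interval produce the single-crossover classes e py fl and E PY FL (56 + 51 = 107) plus the double crossovers (7).
RF(fl–e) = (107 + 7) / 1526 = 114/1526 = 0.0747 → 7.5 map units.

7.5 map units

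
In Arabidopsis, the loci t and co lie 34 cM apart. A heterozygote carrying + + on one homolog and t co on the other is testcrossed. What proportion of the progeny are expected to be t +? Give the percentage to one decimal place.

17.0%

A map distance of 34 cM corresponds to a recombination frequency of 0.340.
The F1 is + + / t co, so t + is a recombinant gamete class with expected frequency r/2 = 0.340/2 = 0.1700.
That is 0.1700 = 17.0% of the progeny.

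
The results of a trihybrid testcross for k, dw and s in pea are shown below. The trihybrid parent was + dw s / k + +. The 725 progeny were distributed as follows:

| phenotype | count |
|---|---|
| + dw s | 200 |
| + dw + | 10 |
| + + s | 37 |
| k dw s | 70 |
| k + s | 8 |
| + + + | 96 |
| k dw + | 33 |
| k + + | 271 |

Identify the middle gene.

The two rarest classes, + dw + and k + s, are the double crossovers. Comparing them with the parentals, only the s allele has switched, so s is the middle locus and the order is k – s – dw.

s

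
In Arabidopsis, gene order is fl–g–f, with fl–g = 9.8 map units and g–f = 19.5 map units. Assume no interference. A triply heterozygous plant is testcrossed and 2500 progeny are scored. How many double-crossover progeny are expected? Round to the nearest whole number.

48

Map distances give recombination frequencies of 0.098 and 0.195 for the two intervals.
With no interference, expected double-crossover frequency = 0.098 × 0.195 = 0.01911.
Expected number = 0.01911 × 2500 = 47.78 ≈ 48.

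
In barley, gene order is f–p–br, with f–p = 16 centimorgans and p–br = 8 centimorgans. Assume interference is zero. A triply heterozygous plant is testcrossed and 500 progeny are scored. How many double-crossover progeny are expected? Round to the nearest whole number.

Map distances give recombination frequencies of 0.160 and 0.080 for the two intervals.
With no interference, expected double-crossover frequency = 0.160 × 0.080 = 0.01280.
Expected number = 0.01280 × 500 = 6.40 ≈ 6.

6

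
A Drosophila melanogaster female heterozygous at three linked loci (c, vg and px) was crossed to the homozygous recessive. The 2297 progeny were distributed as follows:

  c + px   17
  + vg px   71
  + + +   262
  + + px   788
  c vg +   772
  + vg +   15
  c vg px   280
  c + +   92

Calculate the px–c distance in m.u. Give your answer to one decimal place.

25.0 m.u.

The two most frequent reciprocal classes, + + px and c vg +, are the parental types, so the F1 was + + px / c vg +.
The two rarest classes, c + px and + vg +, are the double crossovers. Comparing them with the parentals, only the c allele has switched, so c is the middle locus and the order is px – c – vg.
Crossovers in the px–c interval produce the single-crossover classes + + + and c vg px (262 + 280 = 542) plus the double crossovers (32).
RF(px–c) = (542 + 32) / 2297 = 574/2297 = 0.2499 → 25.0 m.u.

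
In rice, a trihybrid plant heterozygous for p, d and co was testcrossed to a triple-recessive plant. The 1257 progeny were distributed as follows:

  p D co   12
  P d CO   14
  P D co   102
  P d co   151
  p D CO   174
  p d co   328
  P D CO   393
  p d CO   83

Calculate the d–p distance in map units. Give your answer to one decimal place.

27.9 map units

The two most frequent reciprocal classes, P D CO and p d co, are the parental types, so the F1 was P D CO / p d co.
The two rarest classes, P d CO and p D co, are the double crossovers. Comparing them with the parentals, only the d allele has switched, so d is the middle locus and the order is co – d – p.
Crossovers in the d–p interval produce the single-crossover classes p D CO and P d co (174 + 151 = 325) plus the double crossovers (26).
RF(d–p) = (325 + 26) / 1257 = 351/1257 = 0.2792 → 27.9 map units.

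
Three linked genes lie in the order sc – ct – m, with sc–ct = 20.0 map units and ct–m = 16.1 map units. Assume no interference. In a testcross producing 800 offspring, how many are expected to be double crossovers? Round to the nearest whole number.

26

Map distances give recombination frequencies of 0.200 and 0.161 for the two intervals.
With no interference, expected double-crossover frequency = 0.200 × 0.161 = 0.03220.
Expected number = 0.03220 × 800 = 25.76 ≈ 26.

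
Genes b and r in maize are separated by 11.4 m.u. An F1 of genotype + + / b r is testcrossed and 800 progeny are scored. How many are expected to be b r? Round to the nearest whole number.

A map distance of 11.4 m.u. corresponds to a recombination frequency of 0.114.
The F1 is + + / b r, so b r is a parental gamete class with expected frequency (1 − r)/2 = 0.886/2 = 0.4430.
Expected number = 0.4430 × 800 = 354.40 ≈ 354.

354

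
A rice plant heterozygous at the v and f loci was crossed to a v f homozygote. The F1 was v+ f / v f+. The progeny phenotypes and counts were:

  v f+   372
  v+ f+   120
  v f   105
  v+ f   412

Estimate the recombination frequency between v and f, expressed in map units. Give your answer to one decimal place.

22.3 map units

The recombinant classes are v+ f+ and v f: 120 + 105 = 225.
Recombination frequency = 225/1009 = 0.2230 ≈ 22.3%, i.e. 22.3 map units.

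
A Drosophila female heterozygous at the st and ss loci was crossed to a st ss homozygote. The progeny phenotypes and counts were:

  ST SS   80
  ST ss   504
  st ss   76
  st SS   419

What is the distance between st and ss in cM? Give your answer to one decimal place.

The two most frequent classes, ST ss (504) and st SS (419), are the parental types, so the F1 was ST ss / st SS.
The recombinant classes are ST SS and st ss: 80 + 76 = 156.
Recombination frequency = 156/1079 = 0.1446 ≈ 14.5%, i.e. 14.5 cM.

14.5 cM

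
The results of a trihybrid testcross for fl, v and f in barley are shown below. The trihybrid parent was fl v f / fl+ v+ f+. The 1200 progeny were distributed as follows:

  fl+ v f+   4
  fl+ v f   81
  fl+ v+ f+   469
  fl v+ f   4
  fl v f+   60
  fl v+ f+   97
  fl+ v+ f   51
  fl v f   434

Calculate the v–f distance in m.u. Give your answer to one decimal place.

9.9 m.u.

The two rarest classes, fl v+ f and fl+ v f+, are the double crossovers. Comparing them with the parentals, only the v allele has switched, so v is the middle locus and the order is f – v – fl.
Crossovers in the f–v interval produce the single-crossover classes fl v f+ and fl+ v+ f (60 + 51 = 111) plus the double crossovers (8).
RF(f–v) = (111 + 8) / 1200 = 119/1200 = 0.0992 → 9.9 m.u.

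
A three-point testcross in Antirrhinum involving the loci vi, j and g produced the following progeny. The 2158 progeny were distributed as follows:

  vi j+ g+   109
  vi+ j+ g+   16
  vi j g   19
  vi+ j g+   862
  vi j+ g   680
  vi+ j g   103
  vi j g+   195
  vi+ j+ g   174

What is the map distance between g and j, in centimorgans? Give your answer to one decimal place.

11.4 centimorgans

The two most frequent reciprocal classes, vi j+ g and vi+ j g+, are the parental types, so the F1 was vi j+ g / vi+ j g+.
The two rarest classes, vi j g and vi+ j+ g+, are the double crossovers. Comparing them with the parentals, only the j allele has switched, so j is the middle locus and the order is vi – j – g.
Crossovers in the j–g interval produce the single-crossover classes vi j+ g+ and vi+ j g (109 + 103 = 212) plus the double crossovers (35).
RF(j–g) = (212 + 35) / 2158 = 247/2158 = 0.1145 → 11.4 centimorgans.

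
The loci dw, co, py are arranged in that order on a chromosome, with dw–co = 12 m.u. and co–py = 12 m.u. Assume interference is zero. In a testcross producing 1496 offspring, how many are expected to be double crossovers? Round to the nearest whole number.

Map distances give recombination frequencies of 0.120 and 0.120 for the two intervals.
With no interference, expected double-crossover frequency = 0.120 × 0.120 = 0.01440.
Expected number = 0.01440 × 1496 = 21.54 ≈ 22.

22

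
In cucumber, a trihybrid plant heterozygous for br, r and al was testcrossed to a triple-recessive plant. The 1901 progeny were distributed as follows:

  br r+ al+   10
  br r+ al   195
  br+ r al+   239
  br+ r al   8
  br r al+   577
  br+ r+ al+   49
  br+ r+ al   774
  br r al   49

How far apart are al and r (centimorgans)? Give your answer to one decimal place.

The two most frequent reciprocal classes, br+ r+ al and br r al+, are the parental types, so the F1 was br+ r+ al / br r al+.
The two rarest classes, br+ r al and br r+ al+, are the double crossovers. Comparing them with the parentals, only the r allele has switched, so r is the middle locus and the order is br – r – al.
Crossovers in the r–al interval produce the single-crossover classes br+ r+ al+ and br r al (49 + 49 = 98) plus the double crossovers (18).
RF(r–al) = (98 + 18) / 1901 = 116/1901 = 0.0610 → 6.1 centimorgans.

6.1 centimorgans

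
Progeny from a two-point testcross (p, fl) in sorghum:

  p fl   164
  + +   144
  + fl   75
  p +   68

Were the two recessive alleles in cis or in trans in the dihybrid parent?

cis

The two most frequent classes are + + (144) and p fl (164); these are the parental (non-recombinant) types.
So the F1 carried + + on one chromosome and p fl on the other — the recessive alleles are on the same chromosome (cis / coupling).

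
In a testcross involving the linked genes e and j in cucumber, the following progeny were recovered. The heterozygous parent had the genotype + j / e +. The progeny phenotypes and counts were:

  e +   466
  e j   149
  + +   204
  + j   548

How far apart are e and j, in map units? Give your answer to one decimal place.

25.8 map units

The recombinant classes are + + and e j: 204 + 149 = 353.
Recombination frequency = 353/1367 = 0.2582 ≈ 25.8%, i.e. 25.8 map units.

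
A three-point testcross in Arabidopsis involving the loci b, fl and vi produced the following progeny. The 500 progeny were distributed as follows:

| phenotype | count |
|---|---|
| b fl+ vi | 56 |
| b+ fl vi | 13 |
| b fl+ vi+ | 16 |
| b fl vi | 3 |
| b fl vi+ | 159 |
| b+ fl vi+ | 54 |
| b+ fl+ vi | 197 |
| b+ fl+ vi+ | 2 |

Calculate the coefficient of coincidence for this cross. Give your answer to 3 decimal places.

0.639

The two most frequent reciprocal classes, b+ fl+ vi and b fl vi+, are the parental types, so the F1 was b+ fl+ vi / b fl vi+.
The two rarest classes, b+ fl+ vi+ and b fl vi, are the double crossovers. Comparing them with the parentals, only the vi allele has switched, so vi is the middle locus and the order is b – vi – fl.
b–vi: (110 + 5)/500 = 0.2300; vi–fl: (29 + 5)/500 = 0.0680.
Expected DCO frequency = 0.2300 × 0.0680 ≈ 0.01564; observed = 5/500 ≈ 0.01000.
Coefficient of coincidence = 0.01000/0.01564 ≈ 0.639.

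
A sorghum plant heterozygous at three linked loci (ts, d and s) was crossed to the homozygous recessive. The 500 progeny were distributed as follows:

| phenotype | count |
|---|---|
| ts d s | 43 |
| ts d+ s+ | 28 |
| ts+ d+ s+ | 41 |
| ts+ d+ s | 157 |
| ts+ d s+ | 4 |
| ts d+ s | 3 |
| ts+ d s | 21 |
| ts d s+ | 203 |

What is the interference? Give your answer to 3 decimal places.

0.313

The two most frequent reciprocal classes, ts d s+ and ts+ d+ s, are the parental types, so the F1 was ts d s+ / ts+ d+ s.
The two rarest classes, ts+ d s+ and ts d+ s, are the double crossovers. Comparing them with the parentals, only the ts allele has switched, so ts is the middle locus and the order is s – ts – d.
s–ts: (84 + 7)/500 = 0.1820; ts–d: (49 + 7)/500 = 0.1120.
Expected DCO frequency = 0.1820 × 0.1120 ≈ 0.02038; observed = 7/500 ≈ 0.01400.
Coefficient of coincidence = 0.01400/0.02038 ≈ 0.687; interference = 1 − 0.687 = 0.313.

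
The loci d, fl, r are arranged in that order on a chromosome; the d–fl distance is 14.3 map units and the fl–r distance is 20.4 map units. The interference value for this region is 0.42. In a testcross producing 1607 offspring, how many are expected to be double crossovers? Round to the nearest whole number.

27

Map distances give recombination frequencies of 0.143 and 0.204 for the two intervals.
With interference 0.42 (so coincidence = 0.58), expected double-crossover frequency = 0.143 × 0.204 × 0.58 = 0.01692.
Expected number = 0.01692 × 1607 = 27.19 ≈ 27.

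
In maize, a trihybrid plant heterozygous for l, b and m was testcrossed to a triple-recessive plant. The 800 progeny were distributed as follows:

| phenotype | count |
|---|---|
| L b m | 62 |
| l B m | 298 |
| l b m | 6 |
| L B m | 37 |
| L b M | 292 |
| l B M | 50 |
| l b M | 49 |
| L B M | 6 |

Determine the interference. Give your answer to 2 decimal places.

0.21

The two most frequent reciprocal classes, L b M and l B m, are the parental types, so the F1 was L b M / l B m.
The two rarest classes, L B M and l b m, are the double crossovers. Comparing them with the parentals, only the b allele has switched, so b is the middle locus and the order is m – b – l.
m–b: (112 + 12)/800 = 0.1550; b–l: (86 + 12)/800 = 0.1225.
Expected DCO frequency = 0.1550 × 0.1225 ≈ 0.01899; observed = 12/800 ≈ 0.01500.
Coefficient of coincidence = 0.01500/0.01899 ≈ 0.79; interference = 1 − 0.79 = 0.21.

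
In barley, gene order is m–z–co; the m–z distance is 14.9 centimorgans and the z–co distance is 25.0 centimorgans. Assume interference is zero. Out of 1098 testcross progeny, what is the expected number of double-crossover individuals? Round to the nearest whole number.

Map distances give recombination frequencies of 0.149 and 0.250 for the two intervals.
With no interference, expected double-crossover frequency = 0.149 × 0.250 = 0.03725.
Expected number = 0.03725 × 1098 = 40.90 ≈ 41.

41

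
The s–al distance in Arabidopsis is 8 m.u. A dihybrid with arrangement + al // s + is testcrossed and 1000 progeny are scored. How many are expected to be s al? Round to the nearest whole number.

A map distance of 8 m.u. corresponds to a recombination frequency of 0.080.
The F1 is + al / s +, so s al is a recombinant gamete class with expected frequency r/2 = 0.080/2 = 0.0400.
Expected number = 0.0400 × 1000 = 40.00 ≈ 40.

40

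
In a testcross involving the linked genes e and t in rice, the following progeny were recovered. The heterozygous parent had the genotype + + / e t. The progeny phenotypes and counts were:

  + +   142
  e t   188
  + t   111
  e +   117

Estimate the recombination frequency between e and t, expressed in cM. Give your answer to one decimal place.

40.9 cM

The recombinant classes are + t and e +: 111 + 117 = 228.
Recombination frequency = 228/558 = 0.4086 ≈ 40.9%, i.e. 40.9 cM.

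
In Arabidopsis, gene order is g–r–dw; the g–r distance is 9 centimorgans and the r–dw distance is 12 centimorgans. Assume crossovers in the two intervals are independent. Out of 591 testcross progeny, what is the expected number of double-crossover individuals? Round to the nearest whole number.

Map distances give recombination frequencies of 0.090 and 0.120 for the two intervals.
With no interference, expected double-crossover frequency = 0.090 × 0.120 = 0.01080.
Expected number = 0.01080 × 591 = 6.38 ≈ 6.

6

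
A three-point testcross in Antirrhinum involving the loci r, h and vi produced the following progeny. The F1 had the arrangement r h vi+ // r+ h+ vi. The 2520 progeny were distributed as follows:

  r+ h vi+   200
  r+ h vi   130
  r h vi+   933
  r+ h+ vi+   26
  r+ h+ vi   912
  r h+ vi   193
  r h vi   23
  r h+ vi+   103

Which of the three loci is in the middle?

vi

The two rarest classes, r h vi and r+ h+ vi+, are the double crossovers. Comparing them with the parentals, only the vi allele has switched, so vi is the middle locus and the order is h – vi – r.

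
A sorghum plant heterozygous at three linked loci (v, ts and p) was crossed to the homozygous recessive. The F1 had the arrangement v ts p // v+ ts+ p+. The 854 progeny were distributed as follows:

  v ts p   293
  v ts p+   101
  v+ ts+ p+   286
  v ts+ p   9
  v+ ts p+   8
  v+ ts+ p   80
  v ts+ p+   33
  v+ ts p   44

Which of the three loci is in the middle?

ts

The two rarest classes, v ts+ p and v+ ts p+, are the double crossovers. Comparing them with the parentals, only the ts allele has switched, so ts is the middle locus and the order is v – ts – p.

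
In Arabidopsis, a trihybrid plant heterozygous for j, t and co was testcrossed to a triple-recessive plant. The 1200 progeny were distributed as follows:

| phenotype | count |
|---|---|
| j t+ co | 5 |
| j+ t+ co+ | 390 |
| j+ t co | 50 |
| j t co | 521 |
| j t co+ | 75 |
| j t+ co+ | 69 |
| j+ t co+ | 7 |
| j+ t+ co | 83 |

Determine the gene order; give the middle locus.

t

The two most frequent reciprocal classes, j t co and j+ t+ co+, are the parental types, so the F1 was j t co / j+ t+ co+.
The two rarest classes, j t+ co and j+ t co+, are the double crossovers. Comparing them with the parentals, only the t allele has switched, so t is the middle locus and the order is j – t – co.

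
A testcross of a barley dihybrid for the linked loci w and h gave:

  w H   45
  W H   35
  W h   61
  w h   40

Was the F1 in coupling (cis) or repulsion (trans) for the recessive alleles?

The two most frequent classes are W h (61) and w H (45); these are the parental (non-recombinant) types.
So the F1 carried W h on one chromosome and w H on the other — the recessive alleles are on opposite chromosomes (trans / repulsion).

trans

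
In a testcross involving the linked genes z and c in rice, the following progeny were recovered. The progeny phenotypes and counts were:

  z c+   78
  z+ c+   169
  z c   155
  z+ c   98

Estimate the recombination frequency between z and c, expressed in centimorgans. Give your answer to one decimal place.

35.2 centimorgans

The two most frequent classes, z+ c+ (169) and z c (155), are the parental types, so the F1 was z+ c+ / z c.
The recombinant classes are z+ c and z c+: 98 + 78 = 176.
Recombination frequency = 176/500 = 0.3520 ≈ 35.2%, i.e. 35.2 centimorgans.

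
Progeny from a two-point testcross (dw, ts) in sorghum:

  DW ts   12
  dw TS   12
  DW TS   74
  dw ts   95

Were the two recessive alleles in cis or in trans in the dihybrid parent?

The two most frequent classes are DW TS (74) and dw ts (95); these are the parental (non-recombinant) types.
So the F1 carried DW TS on one chromosome and dw ts on the other — the recessive alleles are on the same chromosome (cis / coupling).

cis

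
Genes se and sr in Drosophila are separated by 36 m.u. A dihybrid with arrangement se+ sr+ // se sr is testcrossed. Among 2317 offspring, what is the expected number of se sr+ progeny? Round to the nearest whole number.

417

A map distance of 36 m.u. corresponds to a recombination frequency of 0.360.
The F1 is se+ sr+ / se sr, so se sr+ is a recombinant gamete class with expected frequency r/2 = 0.360/2 = 0.1800.
Expected number = 0.1800 × 2317 = 417.06 ≈ 417.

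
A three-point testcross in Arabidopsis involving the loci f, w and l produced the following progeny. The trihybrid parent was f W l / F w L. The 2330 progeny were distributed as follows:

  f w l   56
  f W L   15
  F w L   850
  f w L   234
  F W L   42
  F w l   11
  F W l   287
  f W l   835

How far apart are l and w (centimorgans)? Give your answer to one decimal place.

The two rarest classes, f W L and F w l, are the double crossovers. Comparing them with the parentals, only the l allele has switched, so l is the middle locus and the order is w – l – f.
Crossovers in the w–l interval produce the single-crossover classes f w l and F W L (56 + 42 = 98) plus the double crossovers (26).
RF(w–l) = (98 + 26) / 2330 = 124/2330 = 0.0532 → 5.3 centimorgans.

5.3 centimorgans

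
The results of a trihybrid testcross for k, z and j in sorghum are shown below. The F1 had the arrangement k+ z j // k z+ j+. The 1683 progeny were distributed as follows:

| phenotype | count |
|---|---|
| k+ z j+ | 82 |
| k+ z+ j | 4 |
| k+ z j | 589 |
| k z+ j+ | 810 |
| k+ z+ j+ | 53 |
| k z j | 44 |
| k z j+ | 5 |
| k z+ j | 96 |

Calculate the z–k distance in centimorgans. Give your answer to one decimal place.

6.3 centimorgans

The two rarest classes, k+ z+ j and k z j+, are the double crossovers. Comparing them with the parentals, only the z allele has switched, so z is the middle locus and the order is k – z – j.
Crossovers in the k–z interval produce the single-crossover classes k z j and k+ z+ j+ (44 + 53 = 97) plus the double crossovers (9).
RF(k–z) = (97 + 9) / 1683 = 106/1683 = 0.0630 → 6.3 centimorgans.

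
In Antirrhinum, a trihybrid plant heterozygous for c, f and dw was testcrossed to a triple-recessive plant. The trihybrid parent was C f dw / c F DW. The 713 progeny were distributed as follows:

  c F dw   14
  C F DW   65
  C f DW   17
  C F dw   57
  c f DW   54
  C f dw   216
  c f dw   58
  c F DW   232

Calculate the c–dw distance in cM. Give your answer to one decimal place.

The two rarest classes, C f DW and c F dw, are the double crossovers. Comparing them with the parentals, only the dw allele has switched, so dw is the middle locus and the order is c – dw – f.
Crossovers in the c–dw interval produce the single-crossover classes c f dw and C F DW (58 + 65 = 123) plus the double crossovers (31).
RF(c–dw) = (123 + 31) / 713 = 154/713 = 0.2160 → 21.6 cM.

21.6 cM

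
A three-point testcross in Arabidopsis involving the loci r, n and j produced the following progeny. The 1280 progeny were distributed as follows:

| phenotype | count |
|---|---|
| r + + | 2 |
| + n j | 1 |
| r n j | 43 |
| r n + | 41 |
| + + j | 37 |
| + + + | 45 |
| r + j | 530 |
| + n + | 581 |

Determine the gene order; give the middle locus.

The two most frequent reciprocal classes, r + j and + n +, are the parental types, so the F1 was r + j / + n +.
The two rarest classes, r + + and + n j, are the double crossovers. Comparing them with the parentals, only the j allele has switched, so j is the middle locus and the order is n – j – r.

j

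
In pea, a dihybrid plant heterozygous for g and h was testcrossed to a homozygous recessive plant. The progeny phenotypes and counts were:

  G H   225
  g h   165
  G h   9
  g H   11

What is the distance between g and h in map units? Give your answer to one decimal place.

The two most frequent classes, G H (225) and g h (165), are the parental types, so the F1 was G H / g h.
The recombinant classes are G h and g H: 9 + 11 = 20.
Recombination frequency = 20/410 = 0.0488 ≈ 4.9%, i.e. 4.9 map units.

4.9 map units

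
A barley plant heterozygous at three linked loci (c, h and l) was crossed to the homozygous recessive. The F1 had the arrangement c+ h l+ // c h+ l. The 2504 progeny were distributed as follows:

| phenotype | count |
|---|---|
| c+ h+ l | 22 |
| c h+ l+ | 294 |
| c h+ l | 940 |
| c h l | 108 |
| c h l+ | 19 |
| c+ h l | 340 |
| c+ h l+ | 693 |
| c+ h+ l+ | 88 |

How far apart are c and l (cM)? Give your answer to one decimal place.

The two rarest classes, c h l+ and c+ h+ l, are the double crossovers. Comparing them with the parentals, only the c allele has switched, so c is the middle locus and the order is l – c – h.
Crossovers in the l–c interval produce the single-crossover classes c+ h l and c h+ l+ (340 + 294 = 634) plus the double crossovers (41).
RF(l–c) = (634 + 41) / 2504 = 675/2504 = 0.2696 → 27.0 cM.

27.0 cM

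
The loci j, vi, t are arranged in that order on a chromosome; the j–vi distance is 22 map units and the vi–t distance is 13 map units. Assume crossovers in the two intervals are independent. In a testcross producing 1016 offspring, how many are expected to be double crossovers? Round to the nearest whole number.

Map distances give recombination frequencies of 0.220 and 0.130 for the two intervals.
With no interference, expected double-crossover frequency = 0.220 × 0.130 = 0.02860.
Expected number = 0.02860 × 1016 = 29.06 ≈ 29.

29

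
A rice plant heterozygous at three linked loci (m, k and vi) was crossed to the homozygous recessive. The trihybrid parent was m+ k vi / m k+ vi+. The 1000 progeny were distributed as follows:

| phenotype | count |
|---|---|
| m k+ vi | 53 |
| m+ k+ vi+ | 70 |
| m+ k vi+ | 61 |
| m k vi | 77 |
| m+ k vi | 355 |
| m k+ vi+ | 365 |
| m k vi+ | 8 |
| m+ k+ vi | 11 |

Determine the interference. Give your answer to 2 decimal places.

The two rarest classes, m+ k+ vi and m k vi+, are the double crossovers. Comparing them with the parentals, only the k allele has switched, so k is the middle locus and the order is vi – k – m.
vi–k: (114 + 19)/1000 = 0.1330; k–m: (147 + 19)/1000 = 0.1660.
Expected DCO frequency = 0.1330 × 0.1660 ≈ 0.02208; observed = 19/1000 ≈ 0.01900.
Coefficient of coincidence = 0.01900/0.02208 ≈ 0.86; interference = 1 − 0.86 = 0.14.

0.14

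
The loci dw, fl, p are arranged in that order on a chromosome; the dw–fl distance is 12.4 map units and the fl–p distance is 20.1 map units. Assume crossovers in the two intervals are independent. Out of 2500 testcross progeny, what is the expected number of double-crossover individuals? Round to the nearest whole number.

62

Map distances give recombination frequencies of 0.124 and 0.201 for the two intervals.
With no interference, expected double-crossover frequency = 0.124 × 0.201 = 0.02492.
Expected number = 0.02492 × 2500 = 62.31 ≈ 62.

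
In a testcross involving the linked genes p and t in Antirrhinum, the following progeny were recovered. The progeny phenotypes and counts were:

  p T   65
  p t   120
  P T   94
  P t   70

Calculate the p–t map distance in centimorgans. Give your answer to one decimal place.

The two most frequent classes, P T (94) and p t (120), are the parental types, so the F1 was P T / p t.
The recombinant classes are P t and p T: 70 + 65 = 135.
Recombination frequency = 135/349 = 0.3868 ≈ 38.7%, i.e. 38.7 centimorgans.

38.7 centimorgans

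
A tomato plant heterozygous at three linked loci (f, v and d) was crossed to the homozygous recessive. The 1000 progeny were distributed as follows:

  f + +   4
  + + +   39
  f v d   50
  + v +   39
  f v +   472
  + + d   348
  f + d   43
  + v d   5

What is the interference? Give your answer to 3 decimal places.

The two most frequent reciprocal classes, f v + and + + d, are the parental types, so the F1 was f v + / + + d.
The two rarest classes, f + + and + v d, are the double crossovers. Comparing them with the parentals, only the v allele has switched, so v is the middle locus and the order is f – v – d.
f–v: (82 + 9)/1000 = 0.0910; v–d: (89 + 9)/1000 = 0.0980.
Expected DCO frequency = 0.0910 × 0.0980 ≈ 0.00892; observed = 9/1000 ≈ 0.00900.
Coefficient of coincidence = 0.00900/0.00892 ≈ 1.009; interference = 1 − 1.009 = -0.009.

-0.009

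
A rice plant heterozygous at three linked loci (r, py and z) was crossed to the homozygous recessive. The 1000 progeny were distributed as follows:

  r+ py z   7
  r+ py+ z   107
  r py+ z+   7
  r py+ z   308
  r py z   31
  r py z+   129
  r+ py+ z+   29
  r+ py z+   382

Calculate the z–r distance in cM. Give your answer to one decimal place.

25.0 cM

The two most frequent reciprocal classes, r py+ z and r+ py z+, are the parental types, so the F1 was r py+ z / r+ py z+.
The two rarest classes, r py+ z+ and r+ py z, are the double crossovers. Comparing them with the parentals, only the z allele has switched, so z is the middle locus and the order is r – z – py.
Crossovers in the r–z interval produce the single-crossover classes r+ py+ z and r py z+ (107 + 129 = 236) plus the double crossovers (14).
RF(r–z) = (236 + 14) / 1000 = 250/1000 = 0.2500 → 25.0 cM.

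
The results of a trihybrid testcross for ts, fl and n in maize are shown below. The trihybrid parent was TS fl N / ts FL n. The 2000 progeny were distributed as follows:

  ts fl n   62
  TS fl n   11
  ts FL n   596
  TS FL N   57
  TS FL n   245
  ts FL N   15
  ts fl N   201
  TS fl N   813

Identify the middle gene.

n

The two rarest classes, TS fl n and ts FL N, are the double crossovers. Comparing them with the parentals, only the n allele has switched, so n is the middle locus and the order is fl – n – ts.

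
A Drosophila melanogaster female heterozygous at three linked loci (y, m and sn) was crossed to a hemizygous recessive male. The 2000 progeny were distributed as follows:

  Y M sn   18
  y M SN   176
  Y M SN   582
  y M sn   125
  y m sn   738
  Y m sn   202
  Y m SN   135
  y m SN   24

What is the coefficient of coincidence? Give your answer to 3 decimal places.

The two most frequent reciprocal classes, y m sn and Y M SN, are the parental types, so the F1 was y m sn / Y M SN.
The two rarest classes, y m SN and Y M sn, are the double crossovers. Comparing them with the parentals, only the sn allele has switched, so sn is the middle locus and the order is m – sn – y.
m–sn: (260 + 42)/2000 = 0.1510; sn–y: (378 + 42)/2000 = 0.2100.
Expected DCO frequency = 0.1510 × 0.2100 ≈ 0.03171; observed = 42/2000 ≈ 0.02100.
Coefficient of coincidence = 0.02100/0.03171 ≈ 0.662.

0.662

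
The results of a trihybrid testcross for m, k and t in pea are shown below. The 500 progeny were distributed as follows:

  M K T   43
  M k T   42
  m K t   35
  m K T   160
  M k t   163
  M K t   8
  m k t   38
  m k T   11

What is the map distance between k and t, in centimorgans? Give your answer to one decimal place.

19.2 centimorgans

The two most frequent reciprocal classes, m K T and M k t, are the parental types, so the F1 was m K T / M k t.
The two rarest classes, m k T and M K t, are the double crossovers. Comparing them with the parentals, only the k allele has switched, so k is the middle locus and the order is t – k – m.
Crossovers in the t–k interval produce the single-crossover classes m K t and M k T (35 + 42 = 77) plus the double crossovers (19).
RF(t–k) = (77 + 19) / 500 = 96/500 = 0.1920 → 19.2 centimorgans.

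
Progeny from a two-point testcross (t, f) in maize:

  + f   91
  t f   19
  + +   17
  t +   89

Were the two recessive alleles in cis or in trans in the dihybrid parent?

The two most frequent classes are + f (91) and t + (89); these are the parental (non-recombinant) types.
So the F1 carried + f on one chromosome and t + on the other — the recessive alleles are on opposite chromosomes (trans / repulsion).

trans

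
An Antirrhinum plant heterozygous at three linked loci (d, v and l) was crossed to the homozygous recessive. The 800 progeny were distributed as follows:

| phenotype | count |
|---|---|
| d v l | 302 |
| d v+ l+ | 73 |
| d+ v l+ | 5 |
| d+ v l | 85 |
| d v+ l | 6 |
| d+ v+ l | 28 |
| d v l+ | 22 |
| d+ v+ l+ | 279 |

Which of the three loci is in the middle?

The two most frequent reciprocal classes, d v l and d+ v+ l+, are the parental types, so the F1 was d v l / d+ v+ l+.
The two rarest classes, d v+ l and d+ v l+, are the double crossovers. Comparing them with the parentals, only the v allele has switched, so v is the middle locus and the order is l – v – d.

v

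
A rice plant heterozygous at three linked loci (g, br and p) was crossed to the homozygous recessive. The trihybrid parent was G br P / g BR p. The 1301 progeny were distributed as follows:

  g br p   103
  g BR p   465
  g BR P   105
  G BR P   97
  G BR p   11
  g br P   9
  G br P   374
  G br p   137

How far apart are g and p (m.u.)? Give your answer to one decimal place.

The two rarest classes, g br P and G BR p, are the double crossovers. Comparing them with the parentals, only the g allele has switched, so g is the middle locus and the order is p – g – br.
Crossovers in the p–g interval produce the single-crossover classes G br p and g BR P (137 + 105 = 242) plus the double crossovers (20).
RF(p–g) = (242 + 20) / 1301 = 262/1301 = 0.2014 → 20.1 m.u.

20.1 m.u.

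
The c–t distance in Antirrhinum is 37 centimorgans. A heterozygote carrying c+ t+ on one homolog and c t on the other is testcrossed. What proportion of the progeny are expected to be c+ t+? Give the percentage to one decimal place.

31.5%

A map distance of 37 centimorgans corresponds to a recombination frequency of 0.370.
The F1 is c+ t+ / c t, so c+ t+ is a parental gamete class with expected frequency (1 − r)/2 = 0.630/2 = 0.3150.
That is 0.3150 = 31.5% of the progeny.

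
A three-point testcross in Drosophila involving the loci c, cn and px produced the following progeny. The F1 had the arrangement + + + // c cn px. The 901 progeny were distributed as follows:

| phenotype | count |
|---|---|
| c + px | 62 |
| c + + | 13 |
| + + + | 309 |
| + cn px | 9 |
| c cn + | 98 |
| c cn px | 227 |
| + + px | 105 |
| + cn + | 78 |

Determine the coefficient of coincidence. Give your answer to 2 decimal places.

0.54

The two rarest classes, c + + and + cn px, are the double crossovers. Comparing them with the parentals, only the c allele has switched, so c is the middle locus and the order is cn – c – px.
cn–c: (140 + 22)/901 = 0.1798; c–px: (203 + 22)/901 = 0.2497.
Expected DCO frequency = 0.1798 × 0.2497 ≈ 0.04490; observed = 22/901 ≈ 0.02442.
Coefficient of coincidence = 0.02442/0.04490 ≈ 0.54.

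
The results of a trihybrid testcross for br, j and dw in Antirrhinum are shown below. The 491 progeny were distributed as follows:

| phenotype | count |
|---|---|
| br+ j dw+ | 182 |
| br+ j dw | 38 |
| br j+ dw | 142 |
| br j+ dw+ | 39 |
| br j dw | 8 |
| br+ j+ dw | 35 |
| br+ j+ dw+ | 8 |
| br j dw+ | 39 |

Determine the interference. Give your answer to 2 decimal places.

0.06

The two most frequent reciprocal classes, br j+ dw and br+ j dw+, are the parental types, so the F1 was br j+ dw / br+ j dw+.
The two rarest classes, br j dw and br+ j+ dw+, are the double crossovers. Comparing them with the parentals, only the j allele has switched, so j is the middle locus and the order is br – j – dw.
br–j: (74 + 16)/491 = 0.1833; j–dw: (77 + 16)/491 = 0.1894.
Expected DCO frequency = 0.1833 × 0.1894 ≈ 0.03472; observed = 16/491 ≈ 0.03259.
Coefficient of coincidence = 0.03259/0.03472 ≈ 0.94; interference = 1 − 0.94 = 0.06.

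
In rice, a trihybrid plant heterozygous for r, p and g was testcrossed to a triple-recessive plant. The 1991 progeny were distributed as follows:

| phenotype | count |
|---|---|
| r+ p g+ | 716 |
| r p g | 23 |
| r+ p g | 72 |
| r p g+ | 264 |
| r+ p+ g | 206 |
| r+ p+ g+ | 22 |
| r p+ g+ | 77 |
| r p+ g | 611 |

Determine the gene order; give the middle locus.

The two most frequent reciprocal classes, r+ p g+ and r p+ g, are the parental types, so the F1 was r+ p g+ / r p+ g.
The two rarest classes, r+ p+ g+ and r p g, are the double crossovers. Comparing them with the parentals, only the p allele has switched, so p is the middle locus and the order is r – p – g.

p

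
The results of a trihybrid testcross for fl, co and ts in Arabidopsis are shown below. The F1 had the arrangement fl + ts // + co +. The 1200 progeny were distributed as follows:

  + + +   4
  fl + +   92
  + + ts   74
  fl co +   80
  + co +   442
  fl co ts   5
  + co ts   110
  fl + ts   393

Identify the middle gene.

The two rarest classes, fl co ts and + + +, are the double crossovers. Comparing them with the parentals, only the co allele has switched, so co is the middle locus and the order is ts – co – fl.

co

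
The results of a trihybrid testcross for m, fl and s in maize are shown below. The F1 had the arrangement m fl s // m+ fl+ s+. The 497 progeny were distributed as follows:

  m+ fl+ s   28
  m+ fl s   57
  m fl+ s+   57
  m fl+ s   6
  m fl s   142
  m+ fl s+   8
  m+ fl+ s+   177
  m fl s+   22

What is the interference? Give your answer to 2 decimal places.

0.15

The two rarest classes, m fl+ s and m+ fl s+, are the double crossovers. Comparing them with the parentals, only the fl allele has switched, so fl is the middle locus and the order is m – fl – s.
m–fl: (114 + 14)/497 = 0.2575; fl–s: (50 + 14)/497 = 0.1288.
Expected DCO frequency = 0.2575 × 0.1288 ≈ 0.03317; observed = 14/497 ≈ 0.02817.
Coefficient of coincidence = 0.02817/0.03317 ≈ 0.85; interference = 1 − 0.85 = 0.15.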